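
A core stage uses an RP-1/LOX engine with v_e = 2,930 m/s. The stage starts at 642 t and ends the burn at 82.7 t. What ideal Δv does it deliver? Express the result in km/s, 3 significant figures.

Δv ≈ 6.00 km/s

Δv = v_e · ln(m₀/m_f) = 2930.0 × ln(7.763) = 2930.0 × 2.0494 ≈ 6004.7 m/s.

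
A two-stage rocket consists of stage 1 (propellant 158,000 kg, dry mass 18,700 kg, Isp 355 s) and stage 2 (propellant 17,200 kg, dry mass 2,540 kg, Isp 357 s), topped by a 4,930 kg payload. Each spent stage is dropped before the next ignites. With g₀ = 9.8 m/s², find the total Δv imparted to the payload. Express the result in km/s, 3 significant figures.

Ignition mass of stage 1 = 158,000+18,700 + 17,200+2,540 + 4,930 = 201,370 kg.
Stage 1: m₀ = 201,370 kg, m_f = 201,370 − 158,000 = 43,370 kg; Δv = 355×9.8×ln(4.643) = 3479.0×1.5354 ≈ 5342 m/s.
Stage 2: m₀ = 24,670 kg, m_f = 24,670 − 17,200 = 7,470 kg; Δv = 357×9.8×ln(3.303) = 3498.6×1.1947 ≈ 4180 m/s.
Total Δv = 5342 + 4180 = 9522 m/s.

Δv ≈ 9.52 km/s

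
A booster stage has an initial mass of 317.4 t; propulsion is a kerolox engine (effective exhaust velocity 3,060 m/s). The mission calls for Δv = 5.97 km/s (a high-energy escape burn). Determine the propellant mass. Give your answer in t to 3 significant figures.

m₀/m_f = exp(Δv / v_e) = exp(5970 / 3060.0) = exp(1.9510) = 7.0356.
m_f = 317.4 / 7.0356 = 45.1134 t, so propellant = m₀ − m_f = 317.4 − 45.1134 = 272.2866 t.

propellant mass ≈ 272 t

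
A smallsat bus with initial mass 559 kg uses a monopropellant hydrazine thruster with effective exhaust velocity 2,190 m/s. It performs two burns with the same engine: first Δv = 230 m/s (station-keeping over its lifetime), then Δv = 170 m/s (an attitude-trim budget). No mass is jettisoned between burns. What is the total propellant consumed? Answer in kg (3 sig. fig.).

total propellant consumed ≈ 93.3 kg

After the first burn: m = 559 × exp(−230/2190.0) = 559 × 0.90030 = 503.268 kg.
After the second burn: m = 503.268 × exp(−170/2190.0) = 503.268 × 0.92531 = 465.679 kg.
Total propellant = m₀ − m_final = 559 − 465.679 = 93.321 kg.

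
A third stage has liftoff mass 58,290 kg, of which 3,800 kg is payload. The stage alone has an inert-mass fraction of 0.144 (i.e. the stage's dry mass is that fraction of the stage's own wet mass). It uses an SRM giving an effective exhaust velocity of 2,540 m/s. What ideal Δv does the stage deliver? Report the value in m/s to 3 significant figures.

Δv ≈ 4090 m/s

Stage wet mass = m₀ − payload = 58,290 − 3,800 = 54,490 kg.
Stage dry mass = ε × stage wet mass = 0.144 × 54,490 = 7,846.56 kg.
Burnout mass m_f = stage dry + payload = 7,846.56 + 3,800 = 11,646.56 kg.
Δv = v_e · ln(58,290/11,646.56) = 2540.0 × ln(5.005) = 2540.0 × 1.6104 ≈ 4090 m/s.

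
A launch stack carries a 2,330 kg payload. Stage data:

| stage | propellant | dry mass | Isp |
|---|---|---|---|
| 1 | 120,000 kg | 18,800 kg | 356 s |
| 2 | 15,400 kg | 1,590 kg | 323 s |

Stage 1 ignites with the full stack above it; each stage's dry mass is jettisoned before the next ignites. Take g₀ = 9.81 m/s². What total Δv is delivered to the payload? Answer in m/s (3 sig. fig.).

Ignition mass of stage 1 = 120,000+18,800 + 15,400+1,590 + 2,330 = 158,120 kg.
Stage 1: m₀ = 158,120 kg, m_f = 158,120 − 120,000 = 38,120 kg; Δv = 356×9.81×ln(4.148) = 3492.4×1.4226 ≈ 4968 m/s.
Stage 2: m₀ = 19,320 kg, m_f = 19,320 − 15,400 = 3,920 kg; Δv = 323×9.81×ln(4.929) = 3168.6×1.5950 ≈ 5054 m/s.
Total Δv = 4968 + 5054 = 10022 m/s.

Δv ≈ 10000 m/s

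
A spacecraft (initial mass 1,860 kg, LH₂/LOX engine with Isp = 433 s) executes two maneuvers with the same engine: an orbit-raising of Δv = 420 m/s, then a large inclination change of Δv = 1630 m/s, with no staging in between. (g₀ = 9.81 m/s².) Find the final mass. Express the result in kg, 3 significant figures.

v_e = Isp · g₀ = 433 × 9.81 = 4247.7 m/s.
After the first burn: m = 1860 × exp(−420/4247.7) = 1860 × 0.90585 = 1,684.88 kg.
After the second burn: m = 1,684.88 × exp(−1630/4247.7) = 1,684.88 × 0.68131 = 1,147.93 kg.

final mass ≈ 1150 kg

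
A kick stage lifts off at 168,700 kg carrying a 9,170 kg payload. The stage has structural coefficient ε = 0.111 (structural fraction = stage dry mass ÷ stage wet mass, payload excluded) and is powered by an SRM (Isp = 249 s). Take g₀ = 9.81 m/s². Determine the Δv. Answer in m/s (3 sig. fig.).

Δv ≈ 4490 m/s

Stage wet mass = m₀ − payload = 168,700 − 9,170 = 159,530 kg.
Stage dry mass = ε × stage wet mass = 0.111 × 159,530 = 17,707.8 kg.
Burnout mass m_f = stage dry + payload = 17,707.8 + 9,170 = 26,877.8 kg.
v_e = Isp · g₀ = 249 × 9.81 = 2442.7 m/s.
From the ideal rocket equation, Δv = v_e · ln(168,700/26,877.8) = 2442.7 × ln(6.277) = 2442.7 × 1.8368 ≈ 4487 m/s.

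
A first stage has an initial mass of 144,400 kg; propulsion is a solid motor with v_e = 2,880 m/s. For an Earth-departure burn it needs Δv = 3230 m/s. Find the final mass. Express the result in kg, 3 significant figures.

final mass ≈ 47000 kg

Rocket equation: m₀/m_f = exp(Δv / v_e) = exp(3230 / 2880.0) = exp(1.1215) = 3.0695.
m_f = m₀ / 3.0695 = 144,400 / 3.0695 = 47,043.5 kg.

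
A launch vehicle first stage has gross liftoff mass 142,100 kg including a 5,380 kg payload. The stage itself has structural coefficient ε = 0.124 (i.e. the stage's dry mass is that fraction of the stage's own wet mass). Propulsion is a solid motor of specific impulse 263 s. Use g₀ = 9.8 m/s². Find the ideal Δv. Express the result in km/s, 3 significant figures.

Δv ≈ 4.77 km/s

Stage wet mass = m₀ − payload = 142,100 − 5,380 = 136,720 kg.
Stage dry mass = ε × stage wet mass = 0.124 × 136,720 = 16,953.3 kg.
Burnout mass m_f = stage dry + payload = 16,953.3 + 5,380 = 22,333.3 kg.
v_e = Isp · g₀ = 263 × 9.8 = 2577.4 m/s.
Rocket equation: Δv = v_e · ln(142,100/22,333.3) = 2577.4 × ln(6.363) = 2577.4 × 1.8505 ≈ 4769 m/s.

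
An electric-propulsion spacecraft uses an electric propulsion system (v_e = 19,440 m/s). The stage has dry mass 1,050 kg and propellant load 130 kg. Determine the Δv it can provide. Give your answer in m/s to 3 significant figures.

Δv ≈ 2270 m/s

m₀ = m_dry + m_prop = 1,050 + 130 = 1,180 kg.
From the ideal rocket equation, Δv = v_e · ln(m₀/m_f) = 19440.0 × ln(1.124) = 19440.0 × 0.1167 ≈ 2269.1 m/s.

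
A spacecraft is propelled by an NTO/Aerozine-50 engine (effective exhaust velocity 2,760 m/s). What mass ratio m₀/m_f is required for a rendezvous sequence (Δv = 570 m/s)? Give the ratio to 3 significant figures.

mass ratio ≈ 1.23

By the Tsiolkovsky rocket equation, m₀/m_f = exp(Δv / v_e) = exp(570 / 2760.0) = exp(0.2065) = 1.2294.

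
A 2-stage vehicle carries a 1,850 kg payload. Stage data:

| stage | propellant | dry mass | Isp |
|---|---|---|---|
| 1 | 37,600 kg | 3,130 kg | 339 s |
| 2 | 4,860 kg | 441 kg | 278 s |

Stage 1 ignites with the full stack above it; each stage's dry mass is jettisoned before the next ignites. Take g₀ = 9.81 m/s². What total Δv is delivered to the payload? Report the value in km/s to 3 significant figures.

Ignition mass of stage 1 = 37,600+3,130 + 4,860+441 + 1,850 = 47,881 kg.
Stage 1: m₀ = 47,881 kg, m_f = 47,881 − 37,600 = 10,281 kg; Δv = 339×9.81×ln(4.657) = 3325.6×1.5384 ≈ 5116 m/s.
Stage 2: m₀ = 7,151 kg, m_f = 7,151 − 4,860 = 2,291 kg; Δv = 278×9.81×ln(3.121) = 2727.2×1.1383 ≈ 3104 m/s.
Total Δv = 5116 + 3104 = 8220 m/s.

Δv ≈ 8.22 km/s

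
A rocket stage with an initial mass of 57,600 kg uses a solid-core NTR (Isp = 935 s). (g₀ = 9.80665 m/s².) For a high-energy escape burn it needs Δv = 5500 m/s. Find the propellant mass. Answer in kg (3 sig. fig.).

v_e = Isp · g₀ = 935 × 9.80665 = 9169.2 m/s.
Using Δv = v_e ln(m₀/m_f): m₀/m_f = exp(Δv / v_e) = exp(5500 / 9169.2) = exp(0.5998) = 1.8218.
m_f = 57,600 / 1.8218 = 31,617.1 kg, so propellant = m₀ − m_f = 57,600 − 31,617.1 = 25,982.9 kg.

propellant mass ≈ 26000 kg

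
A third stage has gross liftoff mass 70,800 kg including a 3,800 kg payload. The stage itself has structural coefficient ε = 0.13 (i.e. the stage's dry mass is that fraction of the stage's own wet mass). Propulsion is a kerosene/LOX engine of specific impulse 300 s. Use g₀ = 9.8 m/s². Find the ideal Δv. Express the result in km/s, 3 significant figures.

Stage wet mass = m₀ − payload = 70,800 − 3,800 = 67,000 kg.
Stage dry mass = ε × stage wet mass = 0.13 × 67,000 = 8,710 kg.
Burnout mass m_f = stage dry + payload = 8,710 + 3,800 = 12,510 kg.
v_e = Isp · g₀ = 300 × 9.8 = 2940.0 m/s.
Δv = v_e · ln(70,800/12,510) = 2940.0 × ln(5.659) = 2940.0 × 1.7333 ≈ 5096 m/s.

Δv ≈ 5.10 km/s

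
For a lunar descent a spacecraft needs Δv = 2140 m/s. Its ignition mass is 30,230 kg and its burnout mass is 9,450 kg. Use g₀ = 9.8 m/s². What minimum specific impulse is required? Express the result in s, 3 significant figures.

ln(m₀/m_f) = ln(30230/9450) = ln(3.199) = 1.1628.
v_e = Δv / ln(m₀/m_f) = 2140 / 1.1628 = 1840.4 m/s.
Isp = v_e / g₀ = 1840.4 / 9.8 = 187.8 s.

Isp ≈ 188 s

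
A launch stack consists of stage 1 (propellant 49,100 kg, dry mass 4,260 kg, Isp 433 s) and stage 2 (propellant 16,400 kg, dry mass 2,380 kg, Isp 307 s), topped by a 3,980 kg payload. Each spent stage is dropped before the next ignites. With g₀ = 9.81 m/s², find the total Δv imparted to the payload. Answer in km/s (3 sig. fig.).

Ignition mass of stage 1 = 49,100+4,260 + 16,400+2,380 + 3,980 = 76,120 kg.
Stage 1: m₀ = 76,120 kg, m_f = 76,120 − 49,100 = 27,020 kg; Δv = 433×9.81×ln(2.817) = 4247.7×1.0357 ≈ 4400 m/s.
Stage 2: m₀ = 22,760 kg, m_f = 22,760 − 16,400 = 6,360 kg; Δv = 307×9.81×ln(3.579) = 3011.7×1.2750 ≈ 3840 m/s.
Total Δv = 4400 + 3840 = 8240 m/s.

Δv ≈ 8.24 km/s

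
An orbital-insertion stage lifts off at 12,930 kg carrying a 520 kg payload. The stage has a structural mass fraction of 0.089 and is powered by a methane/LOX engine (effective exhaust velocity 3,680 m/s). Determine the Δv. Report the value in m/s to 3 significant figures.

Δv ≈ 7630 m/s

Stage wet mass = m₀ − payload = 12,930 − 520 = 12,410 kg.
Stage dry mass = ε × stage wet mass = 0.089 × 12,410 = 1,104.49 kg.
Burnout mass m_f = stage dry + payload = 1,104.49 + 520 = 1,624.49 kg.
Δv = v_e · ln(12,930/1,624.49) = 3680.0 × ln(7.959) = 3680.0 × 2.0744 ≈ 7634 m/s.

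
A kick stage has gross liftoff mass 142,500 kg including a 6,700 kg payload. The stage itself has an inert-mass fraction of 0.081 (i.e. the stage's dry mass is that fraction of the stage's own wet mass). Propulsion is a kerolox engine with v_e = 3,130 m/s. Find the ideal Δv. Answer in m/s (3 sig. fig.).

Stage wet mass = m₀ − payload = 142,500 − 6,700 = 135,800 kg.
Stage dry mass = ε × stage wet mass = 0.081 × 135,800 = 10,999.8 kg.
Burnout mass m_f = stage dry + payload = 10,999.8 + 6,700 = 17,699.8 kg.
Using Δv = v_e ln(m₀/m_f): Δv = v_e · ln(142,500/17,699.8) = 3130.0 × ln(8.051) = 3130.0 × 2.0858 ≈ 6529 m/s.

Δv ≈ 6530 m/s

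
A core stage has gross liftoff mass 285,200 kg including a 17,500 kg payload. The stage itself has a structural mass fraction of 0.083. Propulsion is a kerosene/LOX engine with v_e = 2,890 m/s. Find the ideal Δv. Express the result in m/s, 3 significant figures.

Stage wet mass = m₀ − payload = 285,200 − 17,500 = 267,700 kg.
Stage dry mass = ε × stage wet mass = 0.083 × 267,700 = 22,219.1 kg.
Burnout mass m_f = stage dry + payload = 22,219.1 + 17,500 = 39,719.1 kg.
Δv = v_e · ln(285,200/39,719.1) = 2890.0 × ln(7.18) = 2890.0 × 1.9714 ≈ 5697 m/s.

Δv ≈ 5700 m/s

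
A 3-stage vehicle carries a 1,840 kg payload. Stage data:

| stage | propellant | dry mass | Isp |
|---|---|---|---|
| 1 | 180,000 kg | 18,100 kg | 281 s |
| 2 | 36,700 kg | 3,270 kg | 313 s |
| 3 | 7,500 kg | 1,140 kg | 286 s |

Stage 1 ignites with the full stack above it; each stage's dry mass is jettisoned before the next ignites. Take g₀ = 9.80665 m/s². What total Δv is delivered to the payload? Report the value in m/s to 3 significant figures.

Ignition mass of stage 1 = 180,000+18,100 + 36,700+3,270 + 7,500+1,140 + 1,840 = 248,550 kg.
Stage 1: m₀ = 248,550 kg, m_f = 248,550 − 180,000 = 68,550 kg; Δv = 281×9.80665×ln(3.626) = 2755.7×1.2881 ≈ 3550 m/s.
Stage 2: m₀ = 50,450 kg, m_f = 50,450 − 36,700 = 13,750 kg; Δv = 313×9.80665×ln(3.669) = 3069.5×1.2999 ≈ 3990 m/s.
Stage 3: m₀ = 10,480 kg, m_f = 10,480 − 7,500 = 2,980 kg; Δv = 286×9.80665×ln(3.517) = 2804.7×1.2575 ≈ 3527 m/s.
Total Δv = 3550 + 3990 + 3527 = 11067 m/s.

Δv ≈ 11100 m/s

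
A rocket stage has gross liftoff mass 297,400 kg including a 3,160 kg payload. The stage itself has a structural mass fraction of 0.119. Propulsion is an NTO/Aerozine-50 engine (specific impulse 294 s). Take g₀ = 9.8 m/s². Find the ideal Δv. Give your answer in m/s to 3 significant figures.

Δv ≈ 5910 m/s

Stage wet mass = m₀ − payload = 297,400 − 3,160 = 294,240 kg.
Stage dry mass = ε × stage wet mass = 0.119 × 294,240 = 35,014.6 kg.
Burnout mass m_f = stage dry + payload = 35,014.6 + 3,160 = 38,174.6 kg.
v_e = Isp · g₀ = 294 × 9.8 = 2881.2 m/s.
Δv = v_e · ln(297,400/38,174.6) = 2881.2 × ln(7.791) = 2881.2 × 2.0529 ≈ 5915 m/s.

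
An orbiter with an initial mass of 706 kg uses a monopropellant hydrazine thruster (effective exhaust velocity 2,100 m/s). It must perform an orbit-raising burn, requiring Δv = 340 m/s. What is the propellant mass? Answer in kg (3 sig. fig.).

Using Δv = v_e ln(m₀/m_f): m₀/m_f = exp(Δv / v_e) = exp(340 / 2100.0) = exp(0.1619) = 1.1757.
m_f = 706 / 1.1757 = 600.493 kg, so propellant = m₀ − m_f = 706 − 600.493 = 105.507 kg.

propellant mass ≈ 106 kg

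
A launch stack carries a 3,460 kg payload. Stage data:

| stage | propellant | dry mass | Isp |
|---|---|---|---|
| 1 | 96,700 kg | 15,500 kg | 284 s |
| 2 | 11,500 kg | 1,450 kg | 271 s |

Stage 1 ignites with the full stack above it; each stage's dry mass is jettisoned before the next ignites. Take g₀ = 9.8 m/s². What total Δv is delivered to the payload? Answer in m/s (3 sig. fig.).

Ignition mass of stage 1 = 96,700+15,500 + 11,500+1,450 + 3,460 = 128,610 kg.
Stage 1: m₀ = 128,610 kg, m_f = 128,610 − 96,700 = 31,910 kg; Δv = 284×9.8×ln(4.03) = 2783.2×1.3939 ≈ 3879 m/s.
Stage 2: m₀ = 16,410 kg, m_f = 16,410 − 11,500 = 4,910 kg; Δv = 271×9.8×ln(3.342) = 2655.8×1.2066 ≈ 3205 m/s.
Total Δv = 3879 + 3205 = 7084 m/s.

Δv ≈ 7080 m/s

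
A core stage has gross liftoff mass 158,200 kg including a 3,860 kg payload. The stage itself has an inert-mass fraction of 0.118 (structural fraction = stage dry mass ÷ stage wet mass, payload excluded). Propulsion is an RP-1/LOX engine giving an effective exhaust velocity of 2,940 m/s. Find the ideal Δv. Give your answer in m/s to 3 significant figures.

Stage wet mass = m₀ − payload = 158,200 − 3,860 = 154,340 kg.
Stage dry mass = ε × stage wet mass = 0.118 × 154,340 = 18,212.1 kg.
Burnout mass m_f = stage dry + payload = 18,212.1 + 3,860 = 22,072.1 kg.
Δv = v_e · ln(158,200/22,072.1) = 2940.0 × ln(7.167) = 2940.0 × 1.9695 ≈ 5790 m/s.

Δv ≈ 5790 m/s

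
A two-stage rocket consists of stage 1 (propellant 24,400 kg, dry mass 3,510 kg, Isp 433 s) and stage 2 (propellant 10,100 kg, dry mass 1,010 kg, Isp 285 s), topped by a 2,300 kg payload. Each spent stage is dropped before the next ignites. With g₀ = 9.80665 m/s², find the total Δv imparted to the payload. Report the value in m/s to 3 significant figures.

Ignition mass of stage 1 = 24,400+3,510 + 10,100+1,010 + 2,300 = 41,320 kg.
Stage 1: m₀ = 41,320 kg, m_f = 41,320 − 24,400 = 16,920 kg; Δv = 433×9.80665×ln(2.442) = 4246.3×0.8929 ≈ 3791 m/s.
Stage 2: m₀ = 13,410 kg, m_f = 13,410 − 10,100 = 3,310 kg; Δv = 285×9.80665×ln(4.051) = 2794.9×1.3991 ≈ 3910 m/s.
Total Δv = 3791 + 3910 = 7701 m/s.

Δv ≈ 7700 m/s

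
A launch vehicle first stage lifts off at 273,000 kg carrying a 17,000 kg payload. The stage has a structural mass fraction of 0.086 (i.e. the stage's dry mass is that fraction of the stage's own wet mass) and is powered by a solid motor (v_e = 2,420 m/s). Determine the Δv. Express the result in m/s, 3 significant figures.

Stage wet mass = m₀ − payload = 273,000 − 17,000 = 256,000 kg.
Stage dry mass = ε × stage wet mass = 0.086 × 256,000 = 22,016 kg.
Burnout mass m_f = stage dry + payload = 22,016 + 17,000 = 39,016 kg.
Using Δv = v_e ln(m₀/m_f): Δv = v_e · ln(273,000/39,016) = 2420.0 × ln(6.997) = 2420.0 × 1.9455 ≈ 4708 m/s.

Δv ≈ 4710 m/s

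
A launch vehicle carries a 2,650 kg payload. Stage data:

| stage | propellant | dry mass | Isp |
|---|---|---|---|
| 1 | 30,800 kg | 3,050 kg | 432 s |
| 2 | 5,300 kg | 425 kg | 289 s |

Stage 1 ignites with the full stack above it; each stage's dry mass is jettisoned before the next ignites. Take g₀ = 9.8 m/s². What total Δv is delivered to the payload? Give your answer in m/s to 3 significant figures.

Δv ≈ 8370 m/s

Ignition mass of stage 1 = 30,800+3,050 + 5,300+425 + 2,650 = 42,225 kg.
Stage 1: m₀ = 42,225 kg, m_f = 42,225 − 30,800 = 11,425 kg; Δv = 432×9.8×ln(3.696) = 4233.6×1.3072 ≈ 5534 m/s.
Stage 2: m₀ = 8,375 kg, m_f = 8,375 − 5,300 = 3,075 kg; Δv = 289×9.8×ln(2.724) = 2832.2×1.0019 ≈ 2838 m/s.
Total Δv = 5534 + 2838 = 8372 m/s.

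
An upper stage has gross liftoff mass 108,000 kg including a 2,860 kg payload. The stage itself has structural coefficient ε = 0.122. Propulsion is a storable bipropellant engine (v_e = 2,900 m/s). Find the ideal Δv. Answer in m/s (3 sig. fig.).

Δv ≈ 5590 m/s

Stage wet mass = m₀ − payload = 108,000 − 2,860 = 105,140 kg.
Stage dry mass = ε × stage wet mass = 0.122 × 105,140 = 12,827.1 kg.
Burnout mass m_f = stage dry + payload = 12,827.1 + 2,860 = 15,687.1 kg.
Rocket equation: Δv = v_e · ln(108,000/15,687.1) = 2900.0 × ln(6.885) = 2900.0 × 1.9293 ≈ 5595 m/s.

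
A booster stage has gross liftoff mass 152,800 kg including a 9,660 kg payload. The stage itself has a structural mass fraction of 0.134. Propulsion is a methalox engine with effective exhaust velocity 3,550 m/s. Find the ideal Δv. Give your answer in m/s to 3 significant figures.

Stage wet mass = m₀ − payload = 152,800 − 9,660 = 143,140 kg.
Stage dry mass = ε × stage wet mass = 0.134 × 143,140 = 19,180.8 kg.
Burnout mass m_f = stage dry + payload = 19,180.8 + 9,660 = 28,840.8 kg.
By the Tsiolkovsky rocket equation, Δv = v_e · ln(152,800/28,840.8) = 3550.0 × ln(5.298) = 3550.0 × 1.6673 ≈ 5919 m/s.

Δv ≈ 5920 m/s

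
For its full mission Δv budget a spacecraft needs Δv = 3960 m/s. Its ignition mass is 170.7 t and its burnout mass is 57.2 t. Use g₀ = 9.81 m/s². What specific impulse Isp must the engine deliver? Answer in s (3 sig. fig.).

Isp ≈ 369 s

ln(m₀/m_f) = ln(170700/57200) = ln(2.984) = 1.0934.
Using Δv = v_e ln(m₀/m_f): v_e = Δv / ln(m₀/m_f) = 3960 / 1.0934 = 3621.9 m/s.
Isp = v_e / g₀ = 3621.9 / 9.81 = 369.2 s.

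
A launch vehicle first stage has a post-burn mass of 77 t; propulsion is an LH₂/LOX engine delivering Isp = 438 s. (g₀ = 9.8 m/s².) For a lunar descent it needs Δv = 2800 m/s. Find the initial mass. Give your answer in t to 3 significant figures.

initial mass ≈ 148 t

v_e = Isp · g₀ = 438 × 9.8 = 4292.4 m/s.
By the Tsiolkovsky rocket equation, m₀/m_f = exp(Δv / v_e) = exp(2800 / 4292.4) = exp(0.6523) = 1.9200.
m₀ = m_f × 1.9200 = 77 × 1.9200 = 147.84 t.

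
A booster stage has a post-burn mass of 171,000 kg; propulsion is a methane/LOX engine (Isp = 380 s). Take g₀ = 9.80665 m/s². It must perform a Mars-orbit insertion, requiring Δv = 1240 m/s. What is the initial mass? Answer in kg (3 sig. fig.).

v_e = Isp · g₀ = 380 × 9.80665 = 3726.5 m/s.
By the Tsiolkovsky rocket equation, m₀/m_f = exp(Δv / v_e) = exp(1240 / 3726.5) = exp(0.3327) = 1.3948.
m₀ = m_f × 1.3948 = 171,000 × 1.3948 = 238,511 kg.

initial mass ≈ 239000 kg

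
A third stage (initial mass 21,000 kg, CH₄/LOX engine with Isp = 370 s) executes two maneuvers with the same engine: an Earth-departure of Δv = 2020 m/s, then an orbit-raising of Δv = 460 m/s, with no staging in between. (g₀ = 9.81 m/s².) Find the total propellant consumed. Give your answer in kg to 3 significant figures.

v_e = Isp · g₀ = 370 × 9.81 = 3629.7 m/s.
After the first burn: m = 21000 × exp(−2020/3629.7) = 21000 × 0.57320 = 12,037.2 kg.
After the second burn: m = 12,037.2 × exp(−460/3629.7) = 12,037.2 × 0.88097 = 10,604.4 kg.
Total propellant = m₀ − m_final = 21000 − 10,604.4 = 10,395.6 kg.

total propellant consumed ≈ 10400 kg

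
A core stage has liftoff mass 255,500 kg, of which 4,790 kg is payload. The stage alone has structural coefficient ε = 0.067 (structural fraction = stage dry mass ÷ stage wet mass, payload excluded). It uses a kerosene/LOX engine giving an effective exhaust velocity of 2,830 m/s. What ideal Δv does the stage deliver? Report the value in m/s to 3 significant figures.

Stage wet mass = m₀ − payload = 255,500 − 4,790 = 250,710 kg.
Stage dry mass = ε × stage wet mass = 0.067 × 250,710 = 16,797.6 kg.
Burnout mass m_f = stage dry + payload = 16,797.6 + 4,790 = 21,587.6 kg.
Rocket equation: Δv = v_e · ln(255,500/21,587.6) = 2830.0 × ln(11.84) = 2830.0 × 2.4711 ≈ 6993 m/s.

Δv ≈ 6990 m/s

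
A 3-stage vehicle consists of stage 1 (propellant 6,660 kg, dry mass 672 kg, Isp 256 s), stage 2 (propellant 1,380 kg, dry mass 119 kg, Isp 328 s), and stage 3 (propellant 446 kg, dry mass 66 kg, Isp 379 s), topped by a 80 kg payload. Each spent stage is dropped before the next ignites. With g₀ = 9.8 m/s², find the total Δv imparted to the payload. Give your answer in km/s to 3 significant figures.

Δv ≈ 11.7 km/s

Ignition mass of stage 1 = 6,660+672 + 1,380+119 + 446+66 + 80 = 9,423 kg.
Stage 1: m₀ = 9,423 kg, m_f = 9,423 − 6,660 = 2,763 kg; Δv = 256×9.8×ln(3.41) = 2508.8×1.2268 ≈ 3078 m/s.
Stage 2: m₀ = 2,091 kg, m_f = 2,091 − 1,380 = 711 kg; Δv = 328×9.8×ln(2.941) = 3214.4×1.0787 ≈ 3467 m/s.
Stage 3: m₀ = 592 kg, m_f = 592 − 446 = 146 kg; Δv = 379×9.8×ln(4.055) = 3714.2×1.3999 ≈ 5200 m/s.
Total Δv = 3078 + 3467 + 5200 = 11745 m/s.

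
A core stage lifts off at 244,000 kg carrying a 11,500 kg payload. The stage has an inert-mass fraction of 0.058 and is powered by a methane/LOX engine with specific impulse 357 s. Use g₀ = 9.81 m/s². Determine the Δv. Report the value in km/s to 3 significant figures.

Δv ≈ 7.98 km/s

Stage wet mass = m₀ − payload = 244,000 − 11,500 = 232,500 kg.
Stage dry mass = ε × stage wet mass = 0.058 × 232,500 = 13,485 kg.
Burnout mass m_f = stage dry + payload = 13,485 + 11,500 = 24,985 kg.
v_e = Isp · g₀ = 357 × 9.81 = 3502.2 m/s.
Rocket equation: Δv = v_e · ln(244,000/24,985) = 3502.2 × ln(9.766) = 3502.2 × 2.2789 ≈ 7981 m/s.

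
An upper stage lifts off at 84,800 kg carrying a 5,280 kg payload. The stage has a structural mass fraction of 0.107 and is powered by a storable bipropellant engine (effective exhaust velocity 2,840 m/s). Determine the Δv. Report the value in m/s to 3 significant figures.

Δv ≈ 5160 m/s

Stage wet mass = m₀ − payload = 84,800 − 5,280 = 79,520 kg.
Stage dry mass = ε × stage wet mass = 0.107 × 79,520 = 8,508.64 kg.
Burnout mass m_f = stage dry + payload = 8,508.64 + 5,280 = 13,788.64 kg.
Using Δv = v_e ln(m₀/m_f): Δv = v_e · ln(84,800/13,788.64) = 2840.0 × ln(6.15) = 2840.0 × 1.8165 ≈ 5159 m/s.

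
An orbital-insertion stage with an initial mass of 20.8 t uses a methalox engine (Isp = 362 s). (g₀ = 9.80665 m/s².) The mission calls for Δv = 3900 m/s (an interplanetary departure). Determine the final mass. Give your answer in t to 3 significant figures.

v_e = Isp · g₀ = 362 × 9.80665 = 3550.0 m/s.
By the Tsiolkovsky rocket equation, m₀/m_f = exp(Δv / v_e) = exp(3900 / 3550.0) = exp(1.0986) = 2.9999.
m_f = m₀ / 2.9999 = 20.8 / 2.9999 = 6.93356 t.

final mass ≈ 6.93 t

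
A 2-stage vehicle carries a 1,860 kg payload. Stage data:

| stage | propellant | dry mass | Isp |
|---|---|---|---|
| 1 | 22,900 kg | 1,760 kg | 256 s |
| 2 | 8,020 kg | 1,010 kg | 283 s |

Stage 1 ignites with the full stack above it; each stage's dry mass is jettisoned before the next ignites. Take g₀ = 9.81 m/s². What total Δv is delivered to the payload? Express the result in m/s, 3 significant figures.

Δv ≈ 6300 m/s

Ignition mass of stage 1 = 22,900+1,760 + 8,020+1,010 + 1,860 = 35,550 kg.
Stage 1: m₀ = 35,550 kg, m_f = 35,550 − 22,900 = 12,650 kg; Δv = 256×9.81×ln(2.81) = 2511.4×1.0333 ≈ 2595 m/s.
Stage 2: m₀ = 10,890 kg, m_f = 10,890 − 8,020 = 2,870 kg; Δv = 283×9.81×ln(3.794) = 2776.2×1.3335 ≈ 3702 m/s.
Total Δv = 2595 + 3702 = 6297 m/s.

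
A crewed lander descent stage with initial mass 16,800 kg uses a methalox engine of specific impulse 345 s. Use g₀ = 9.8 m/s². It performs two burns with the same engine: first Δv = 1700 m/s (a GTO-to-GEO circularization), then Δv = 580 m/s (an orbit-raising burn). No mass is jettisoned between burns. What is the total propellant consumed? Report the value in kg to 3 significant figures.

total propellant consumed ≈ 8240 kg

v_e = Isp · g₀ = 345 × 9.8 = 3381.0 m/s.
After the first burn: m = 16800 × exp(−1700/3381.0) = 16800 × 0.60483 = 10,161.1 kg.
After the second burn: m = 10,161.1 × exp(−580/3381.0) = 10,161.1 × 0.84236 = 8,559.3 kg.
Total propellant = m₀ − m_final = 16800 − 8,559.3 = 8,240.7 kg.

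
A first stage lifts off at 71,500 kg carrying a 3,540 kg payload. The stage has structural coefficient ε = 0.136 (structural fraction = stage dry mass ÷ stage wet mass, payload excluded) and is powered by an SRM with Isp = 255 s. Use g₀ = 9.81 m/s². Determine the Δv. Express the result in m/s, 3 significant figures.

Δv ≈ 4310 m/s

Stage wet mass = m₀ − payload = 71,500 − 3,540 = 67,960 kg.
Stage dry mass = ε × stage wet mass = 0.136 × 67,960 = 9,242.56 kg.
Burnout mass m_f = stage dry + payload = 9,242.56 + 3,540 = 12,782.56 kg.
v_e = Isp · g₀ = 255 × 9.81 = 2501.6 m/s.
Δv = v_e · ln(71,500/12,782.56) = 2501.6 × ln(5.594) = 2501.6 × 1.7216 ≈ 4307 m/s.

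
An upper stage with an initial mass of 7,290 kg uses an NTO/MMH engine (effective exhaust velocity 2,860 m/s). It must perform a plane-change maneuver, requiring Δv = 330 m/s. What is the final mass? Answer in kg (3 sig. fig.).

final mass ≈ 6500 kg

m₀/m_f = exp(Δv / v_e) = exp(330 / 2860.0) = exp(0.1154) = 1.1223.
m_f = m₀ / 1.1223 = 7,290 / 1.1223 = 6,495.59 kg.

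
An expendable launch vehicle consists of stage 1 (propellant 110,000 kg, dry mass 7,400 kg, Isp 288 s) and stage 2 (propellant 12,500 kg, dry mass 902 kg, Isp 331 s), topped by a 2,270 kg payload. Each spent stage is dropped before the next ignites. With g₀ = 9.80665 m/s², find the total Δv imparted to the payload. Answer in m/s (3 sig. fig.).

Ignition mass of stage 1 = 110,000+7,400 + 12,500+902 + 2,270 = 133,072 kg.
Stage 1: m₀ = 133,072 kg, m_f = 133,072 − 110,000 = 23,072 kg; Δv = 288×9.80665×ln(5.768) = 2824.3×1.7523 ≈ 4949 m/s.
Stage 2: m₀ = 15,672 kg, m_f = 15,672 − 12,500 = 3,172 kg; Δv = 331×9.80665×ln(4.941) = 3246.0×1.5975 ≈ 5186 m/s.
Total Δv = 4949 + 5186 = 10135 m/s.

Δv ≈ 10100 m/s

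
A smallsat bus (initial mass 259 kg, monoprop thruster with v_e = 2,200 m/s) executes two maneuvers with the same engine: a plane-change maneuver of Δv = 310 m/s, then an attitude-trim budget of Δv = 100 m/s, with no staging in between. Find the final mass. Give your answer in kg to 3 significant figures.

After the first burn: m = 259 × exp(−310/2200.0) = 259 × 0.86857 = 224.96 kg.
After the second burn: m = 224.96 × exp(−100/2200.0) = 224.96 × 0.95556 = 214.963 kg.

final mass ≈ 215 kg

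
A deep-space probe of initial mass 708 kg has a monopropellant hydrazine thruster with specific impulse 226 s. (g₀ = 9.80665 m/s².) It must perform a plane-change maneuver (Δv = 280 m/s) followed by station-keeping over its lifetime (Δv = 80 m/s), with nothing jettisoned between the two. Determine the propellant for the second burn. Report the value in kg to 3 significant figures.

propellant for the second burn ≈ 22.1 kg

v_e = Isp · g₀ = 226 × 9.80665 = 2216.3 m/s.
After the first burn: m = 708 × exp(−280/2216.3) = 708 × 0.88132 = 623.975 kg.
After the second burn: m = 623.975 × exp(−80/2216.3) = 623.975 × 0.96455 = 601.855 kg.
Second-burn propellant = 623.975 − 601.855 = 22.12 kg.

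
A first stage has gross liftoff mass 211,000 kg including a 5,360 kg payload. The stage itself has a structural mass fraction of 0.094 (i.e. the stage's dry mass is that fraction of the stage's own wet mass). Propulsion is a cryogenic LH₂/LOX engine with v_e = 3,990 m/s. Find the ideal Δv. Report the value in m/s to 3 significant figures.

Stage wet mass = m₀ − payload = 211,000 − 5,360 = 205,640 kg.
Stage dry mass = ε × stage wet mass = 0.094 × 205,640 = 19,330.2 kg.
Burnout mass m_f = stage dry + payload = 19,330.2 + 5,360 = 24,690.2 kg.
Δv = v_e · ln(211,000/24,690.2) = 3990.0 × ln(8.546) = 3990.0 × 2.1455 ≈ 8560 m/s.

Δv ≈ 8560 m/s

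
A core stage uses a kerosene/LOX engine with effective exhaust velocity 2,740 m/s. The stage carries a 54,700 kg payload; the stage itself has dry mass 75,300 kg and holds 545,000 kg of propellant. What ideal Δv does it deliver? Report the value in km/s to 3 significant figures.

Δv ≈ 4.51 km/s

m₀ = payload + dry + propellant = 54,700 + 75,300 + 545,000 = 675,000 kg.
m_f = payload + dry = 54,700 + 75,300 = 130,000 kg.
Rocket equation: Δv = v_e · ln(m₀/m_f) = 2740.0 × ln(5.192) = 2740.0 × 1.6472 ≈ 4513.3 m/s.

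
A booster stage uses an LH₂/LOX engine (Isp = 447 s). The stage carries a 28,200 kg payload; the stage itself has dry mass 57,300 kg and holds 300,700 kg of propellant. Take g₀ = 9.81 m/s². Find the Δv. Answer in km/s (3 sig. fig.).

v_e = Isp · g₀ = 447 × 9.81 = 4385.1 m/s.
m₀ = payload + dry + propellant = 28,200 + 57,300 + 300,700 = 386,200 kg.
m_f = payload + dry = 28,200 + 57,300 = 85,500 kg.
Δv = v_e · ln(m₀/m_f) = 4385.1 × ln(4.517) = 4385.1 × 1.5078 ≈ 6612.0 m/s.

Δv ≈ 6.61 km/s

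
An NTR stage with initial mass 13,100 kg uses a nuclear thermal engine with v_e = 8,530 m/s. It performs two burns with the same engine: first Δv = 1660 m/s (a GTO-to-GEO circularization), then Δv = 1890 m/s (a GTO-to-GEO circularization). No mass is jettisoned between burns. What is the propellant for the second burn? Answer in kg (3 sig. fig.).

After the first burn: m = 13100 × exp(−1660/8530.0) = 13100 × 0.82316 = 10,783.4 kg.
After the second burn: m = 10,783.4 × exp(−1890/8530.0) = 10,783.4 × 0.80126 = 8,640.31 kg.
Second-burn propellant = 10,783.4 − 8,640.31 = 2,143.09 kg.

propellant for the second burn ≈ 2140 kg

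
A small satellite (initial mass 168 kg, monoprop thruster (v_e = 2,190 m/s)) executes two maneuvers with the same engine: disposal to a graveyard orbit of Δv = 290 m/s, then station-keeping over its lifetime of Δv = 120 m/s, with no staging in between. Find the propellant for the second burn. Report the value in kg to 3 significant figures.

propellant for the second burn ≈ 7.85 kg

After the first burn: m = 168 × exp(−290/2190.0) = 168 × 0.87597 = 147.163 kg.
After the second burn: m = 147.163 × exp(−120/2190.0) = 147.163 × 0.94668 = 139.316 kg.
Second-burn propellant = 147.163 − 139.316 = 7.847 kg.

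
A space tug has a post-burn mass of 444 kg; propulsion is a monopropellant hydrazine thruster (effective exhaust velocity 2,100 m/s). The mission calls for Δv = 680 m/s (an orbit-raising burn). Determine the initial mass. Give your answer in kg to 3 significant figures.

Using Δv = v_e ln(m₀/m_f): m₀/m_f = exp(Δv / v_e) = exp(680 / 2100.0) = exp(0.3238) = 1.3824.
m₀ = m_f × 1.3824 = 444 × 1.3824 = 613.786 kg.

initial mass ≈ 614 kg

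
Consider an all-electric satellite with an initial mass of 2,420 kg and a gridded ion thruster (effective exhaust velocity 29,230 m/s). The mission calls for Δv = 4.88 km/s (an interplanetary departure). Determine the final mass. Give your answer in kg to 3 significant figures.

Using Δv = v_e ln(m₀/m_f): m₀/m_f = exp(Δv / v_e) = exp(4880 / 29230.0) = exp(0.1670) = 1.1817.
m_f = m₀ / 1.1817 = 2,420 / 1.1817 = 2,047.9 kg.

final mass ≈ 2050 kg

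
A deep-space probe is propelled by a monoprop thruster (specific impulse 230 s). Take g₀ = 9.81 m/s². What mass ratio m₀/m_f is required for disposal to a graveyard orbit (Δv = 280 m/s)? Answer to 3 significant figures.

v_e = Isp · g₀ = 230 × 9.81 = 2256.3 m/s.
m₀/m_f = exp(Δv / v_e) = exp(280 / 2256.3) = exp(0.1241) = 1.1321.

mass ratio ≈ 1.13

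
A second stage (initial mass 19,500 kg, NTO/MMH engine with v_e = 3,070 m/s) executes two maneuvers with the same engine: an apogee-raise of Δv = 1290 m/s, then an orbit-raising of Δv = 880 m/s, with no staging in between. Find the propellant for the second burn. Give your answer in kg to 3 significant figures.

After the first burn: m = 19500 × exp(−1290/3070.0) = 19500 × 0.65692 = 12,809.9 kg.
After the second burn: m = 12,809.9 × exp(−880/3070.0) = 12,809.9 × 0.75078 = 9,617.42 kg.
Second-burn propellant = 12,809.9 − 9,617.42 = 3,192.48 kg.

propellant for the second burn ≈ 3190 kg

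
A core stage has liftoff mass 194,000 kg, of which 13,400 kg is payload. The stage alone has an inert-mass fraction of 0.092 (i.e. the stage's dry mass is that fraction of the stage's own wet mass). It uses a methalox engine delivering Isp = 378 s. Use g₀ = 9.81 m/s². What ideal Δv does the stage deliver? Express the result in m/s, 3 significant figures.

Stage wet mass = m₀ − payload = 194,000 − 13,400 = 180,600 kg.
Stage dry mass = ε × stage wet mass = 0.092 × 180,600 = 16,615.2 kg.
Burnout mass m_f = stage dry + payload = 16,615.2 + 13,400 = 30,015.2 kg.
v_e = Isp · g₀ = 378 × 9.81 = 3708.2 m/s.
By the Tsiolkovsky rocket equation, Δv = v_e · ln(194,000/30,015.2) = 3708.2 × ln(6.463) = 3708.2 × 1.8662 ≈ 6920 m/s.

Δv ≈ 6920 m/s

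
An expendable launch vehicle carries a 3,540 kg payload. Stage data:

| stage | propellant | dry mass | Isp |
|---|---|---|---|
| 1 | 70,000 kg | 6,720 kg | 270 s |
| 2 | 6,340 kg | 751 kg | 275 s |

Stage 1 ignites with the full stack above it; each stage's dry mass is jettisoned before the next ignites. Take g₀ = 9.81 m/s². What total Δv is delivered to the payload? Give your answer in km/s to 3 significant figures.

Δv ≈ 6.73 km/s

Ignition mass of stage 1 = 70,000+6,720 + 6,340+751 + 3,540 = 87,351 kg.
Stage 1: m₀ = 87,351 kg, m_f = 87,351 − 70,000 = 17,351 kg; Δv = 270×9.81×ln(5.034) = 2648.7×1.6163 ≈ 4281 m/s.
Stage 2: m₀ = 10,631 kg, m_f = 10,631 − 6,340 = 4,291 kg; Δv = 275×9.81×ln(2.478) = 2697.8×0.9073 ≈ 2448 m/s.
Total Δv = 4281 + 2448 = 6729 m/s.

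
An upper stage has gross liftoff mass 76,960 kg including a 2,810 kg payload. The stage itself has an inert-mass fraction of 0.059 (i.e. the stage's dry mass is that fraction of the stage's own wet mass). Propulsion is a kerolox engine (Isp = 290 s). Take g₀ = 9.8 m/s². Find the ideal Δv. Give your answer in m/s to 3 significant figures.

Δv ≈ 6740 m/s

Stage wet mass = m₀ − payload = 76,960 − 2,810 = 74,150 kg.
Stage dry mass = ε × stage wet mass = 0.059 × 74,150 = 4,374.85 kg.
Burnout mass m_f = stage dry + payload = 4,374.85 + 2,810 = 7,184.85 kg.
v_e = Isp · g₀ = 290 × 9.8 = 2842.0 m/s.
Δv = v_e · ln(76,960/7,184.85) = 2842.0 × ln(10.71) = 2842.0 × 2.3713 ≈ 6739 m/s.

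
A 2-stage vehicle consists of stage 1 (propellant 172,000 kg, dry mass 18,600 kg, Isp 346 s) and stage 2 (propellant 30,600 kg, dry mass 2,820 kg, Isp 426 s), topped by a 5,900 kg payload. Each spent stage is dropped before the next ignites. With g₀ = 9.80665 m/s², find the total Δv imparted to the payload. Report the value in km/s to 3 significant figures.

Ignition mass of stage 1 = 172,000+18,600 + 30,600+2,820 + 5,900 = 229,920 kg.
Stage 1: m₀ = 229,920 kg, m_f = 229,920 − 172,000 = 57,920 kg; Δv = 346×9.80665×ln(3.97) = 3393.1×1.3787 ≈ 4678 m/s.
Stage 2: m₀ = 39,320 kg, m_f = 39,320 − 30,600 = 8,720 kg; Δv = 426×9.80665×ln(4.509) = 4177.6×1.5061 ≈ 6292 m/s.
Total Δv = 4678 + 6292 = 10970 m/s.

Δv ≈ 11.0 km/s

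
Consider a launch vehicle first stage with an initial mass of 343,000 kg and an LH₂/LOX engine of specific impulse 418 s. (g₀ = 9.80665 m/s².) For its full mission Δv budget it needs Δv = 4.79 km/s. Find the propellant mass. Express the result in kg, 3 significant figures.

propellant mass ≈ 236000 kg

v_e = Isp · g₀ = 418 × 9.80665 = 4099.2 m/s.
From the ideal rocket equation, m₀/m_f = exp(Δv / v_e) = exp(4790 / 4099.2) = exp(1.1685) = 3.2172.
m_f = 343,000 / 3.2172 = 106,614 kg, so propellant = m₀ − m_f = 343,000 − 106,614 = 236,386 kg.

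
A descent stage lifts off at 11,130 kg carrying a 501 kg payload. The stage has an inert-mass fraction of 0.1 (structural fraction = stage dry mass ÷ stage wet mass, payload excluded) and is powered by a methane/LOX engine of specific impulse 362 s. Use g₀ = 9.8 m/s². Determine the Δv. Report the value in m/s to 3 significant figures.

Δv ≈ 6960 m/s

Stage wet mass = m₀ − payload = 11,130 − 501 = 10,629 kg.
Stage dry mass = ε × stage wet mass = 0.1 × 10,629 = 1,062.9 kg.
Burnout mass m_f = stage dry + payload = 1,062.9 + 501 = 1,563.9 kg.
v_e = Isp · g₀ = 362 × 9.8 = 3547.6 m/s.
From the ideal rocket equation, Δv = v_e · ln(11,130/1,563.9) = 3547.6 × ln(7.117) = 3547.6 × 1.9625 ≈ 6962 m/s.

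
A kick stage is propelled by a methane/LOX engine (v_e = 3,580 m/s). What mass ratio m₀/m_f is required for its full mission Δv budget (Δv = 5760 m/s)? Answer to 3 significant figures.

mass ratio ≈ 5.00

Using Δv = v_e ln(m₀/m_f): m₀/m_f = exp(Δv / v_e) = exp(5760 / 3580.0) = exp(1.6089) = 4.9975.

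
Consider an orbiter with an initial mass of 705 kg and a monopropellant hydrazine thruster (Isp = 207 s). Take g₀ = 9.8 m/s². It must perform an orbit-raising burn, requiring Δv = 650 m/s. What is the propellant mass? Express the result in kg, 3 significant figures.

propellant mass ≈ 193 kg

v_e = Isp · g₀ = 207 × 9.8 = 2028.6 m/s.
m₀/m_f = exp(Δv / v_e) = exp(650 / 2028.6) = exp(0.3204) = 1.3777.
m_f = 705 / 1.3777 = 511.722 kg, so propellant = m₀ − m_f = 705 − 511.722 = 193.278 kg.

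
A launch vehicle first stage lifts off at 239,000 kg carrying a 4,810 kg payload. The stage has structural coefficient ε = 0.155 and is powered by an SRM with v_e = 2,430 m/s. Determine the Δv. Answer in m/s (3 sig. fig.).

Δv ≈ 4280 m/s

Stage wet mass = m₀ − payload = 239,000 − 4,810 = 234,190 kg.
Stage dry mass = ε × stage wet mass = 0.155 × 234,190 = 36,299.5 kg.
Burnout mass m_f = stage dry + payload = 36,299.5 + 4,810 = 41,109.5 kg.
By the Tsiolkovsky rocket equation, Δv = v_e · ln(239,000/41,109.5) = 2430.0 × ln(5.814) = 2430.0 × 1.7602 ≈ 4277 m/s.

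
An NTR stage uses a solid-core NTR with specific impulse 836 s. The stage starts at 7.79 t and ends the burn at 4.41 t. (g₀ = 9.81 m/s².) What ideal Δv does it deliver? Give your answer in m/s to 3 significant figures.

Δv ≈ 4670 m/s

v_e = Isp · g₀ = 836 × 9.81 = 8201.2 m/s.
Δv = v_e · ln(m₀/m_f) = 8201.2 × ln(1.766) = 8201.2 × 0.5690 ≈ 4666.2 m/s.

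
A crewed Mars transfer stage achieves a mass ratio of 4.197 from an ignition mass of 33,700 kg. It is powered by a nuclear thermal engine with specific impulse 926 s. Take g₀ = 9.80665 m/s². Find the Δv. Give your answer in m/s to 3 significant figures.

v_e = Isp · g₀ = 926 × 9.80665 = 9081.0 m/s.
Δv = v_e · ln(4.197) = 9081.0 × 1.4344 ≈ 13025.5 m/s.

Δv ≈ 13000 m/s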